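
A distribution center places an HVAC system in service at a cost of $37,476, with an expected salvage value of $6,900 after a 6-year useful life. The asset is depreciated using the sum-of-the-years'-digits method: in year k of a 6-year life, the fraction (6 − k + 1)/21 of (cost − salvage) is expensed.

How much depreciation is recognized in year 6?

Depreciable base = $37,476 − $6,900 = $30,576.
Sum of the years' digits = 6+5+4+3+2+1 = 21.
Year 1: $30,576 × 6/21 = $8,736. Book value $28,740.
Year 2: $30,576 × 5/21 = $7,280. Book value $21,460.
Year 3: $30,576 × 4/21 = $5,824. Book value $15,636.
Year 4: $30,576 × 3/21 = $4,368. Book value $11,268.
Year 5: $30,576 × 2/21 = $2,912. Book value $8,356.
Year 6: $30,576 × 1/21 = $1,456. Book value $6,900.

$1,456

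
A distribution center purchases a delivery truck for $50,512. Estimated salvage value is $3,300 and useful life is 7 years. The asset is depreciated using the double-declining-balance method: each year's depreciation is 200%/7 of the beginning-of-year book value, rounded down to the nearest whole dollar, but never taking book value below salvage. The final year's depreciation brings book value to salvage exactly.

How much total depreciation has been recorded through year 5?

$41,119

Depreciable base = $50,512 − $3,300 = $47,212.
Year 1: ⌊$50,512 × 200%/7⌋ = $14,432. Book value $36,080.
Year 2: ⌊$36,080 × 200%/7⌋ = $10,308. Book value $25,772.
Year 3: ⌊$25,772 × 200%/7⌋ = $7,363. Book value $18,409.
Year 4: ⌊$18,409 × 200%/7⌋ = $5,259. Book value $13,150.
Year 5: ⌊$13,150 × 200%/7⌋ = $3,757. Book value $9,393.
Accumulated through year 5 = $50,512 − $9,393 = $41,119.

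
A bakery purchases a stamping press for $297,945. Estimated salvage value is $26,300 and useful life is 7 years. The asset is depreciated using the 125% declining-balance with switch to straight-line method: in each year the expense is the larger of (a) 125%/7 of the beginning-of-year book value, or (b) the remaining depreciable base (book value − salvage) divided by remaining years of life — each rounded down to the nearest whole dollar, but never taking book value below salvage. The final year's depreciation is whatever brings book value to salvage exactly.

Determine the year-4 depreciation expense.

Depreciable base = $297,945 − $26,300 = $271,645.
Year 1: DB = ⌊$297,945 × 125%/7⌋ = $53,204; SL = ⌊$271,645/7⌋ = $38,806 → take DB $53,204. Book value $244,741.
Year 2: DB = ⌊$244,741 × 125%/7⌋ = $43,703; SL = ⌊$218,441/6⌋ = $36,406 → take DB $43,703. Book value $201,038.
Year 3: DB = ⌊$201,038 × 125%/7⌋ = $35,899; SL = ⌊$174,738/5⌋ = $34,947 → take DB $35,899. Book value $165,139.
Year 4: DB = ⌊$165,139 × 125%/7⌋ = $29,489; SL = ⌊$138,839/4⌋ = $34,709 → take SL $34,709. Book value $130,430.

$34,709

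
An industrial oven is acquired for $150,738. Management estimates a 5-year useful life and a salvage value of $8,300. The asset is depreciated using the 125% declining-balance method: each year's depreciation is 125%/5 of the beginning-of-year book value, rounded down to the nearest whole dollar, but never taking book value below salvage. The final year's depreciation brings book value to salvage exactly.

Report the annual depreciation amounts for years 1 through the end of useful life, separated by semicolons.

Depreciable base = $150,738 − $8,300 = $142,438.
Year 1: ⌊$150,738 × 125%/5⌋ = $37,684. Book value $113,054.
Year 2: ⌊$113,054 × 125%/5⌋ = $28,263. Book value $84,791.
Year 3: ⌊$84,791 × 125%/5⌋ = $21,197. Book value $63,594.
Year 4: ⌊$63,594 × 125%/5⌋ = $15,898. Book value $47,696.
Year 5 (final): $47,696 − $8,300 = $39,396. Book value $8,300.

$37,684; $28,263; $21,197; $15,898; $39,396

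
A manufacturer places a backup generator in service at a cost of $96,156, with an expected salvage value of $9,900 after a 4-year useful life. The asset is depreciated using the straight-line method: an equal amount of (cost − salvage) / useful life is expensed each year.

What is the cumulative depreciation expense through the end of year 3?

Depreciable base = $96,156 − $9,900 = $86,256.
Annual expense = $86,256 / 4 = $21,564.
End of year 1: book value $74,592.
End of year 2: book value $53,028.
End of year 3: book value $31,464.
Accumulated through year 3 = $96,156 − $31,464 = $64,692.

$64,692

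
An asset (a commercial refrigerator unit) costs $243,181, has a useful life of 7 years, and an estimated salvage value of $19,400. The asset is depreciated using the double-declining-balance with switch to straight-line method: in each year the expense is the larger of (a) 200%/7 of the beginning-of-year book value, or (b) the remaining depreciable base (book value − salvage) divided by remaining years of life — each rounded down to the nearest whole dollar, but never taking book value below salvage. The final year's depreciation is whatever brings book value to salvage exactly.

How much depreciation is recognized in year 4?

$25,321

Depreciable base = $243,181 − $19,400 = $223,781.
Year 1: DB = ⌊$243,181 × 200%/7⌋ = $69,480; SL = ⌊$223,781/7⌋ = $31,968 → take DB $69,480. Book value $173,701.
Year 2: DB = ⌊$173,701 × 200%/7⌋ = $49,628; SL = ⌊$154,301/6⌋ = $25,716 → take DB $49,628. Book value $124,073.
Year 3: DB = ⌊$124,073 × 200%/7⌋ = $35,449; SL = ⌊$104,673/5⌋ = $20,934 → take DB $35,449. Book value $88,624.
Year 4: DB = ⌊$88,624 × 200%/7⌋ = $25,321; SL = ⌊$69,224/4⌋ = $17,306 → take DB $25,321. Book value $63,303.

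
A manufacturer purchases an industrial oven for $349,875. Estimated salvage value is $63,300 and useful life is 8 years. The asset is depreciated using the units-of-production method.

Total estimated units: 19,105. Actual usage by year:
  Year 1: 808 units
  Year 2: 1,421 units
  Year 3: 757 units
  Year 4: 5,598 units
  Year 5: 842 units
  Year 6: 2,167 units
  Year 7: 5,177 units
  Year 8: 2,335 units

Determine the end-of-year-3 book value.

Depreciable base = $349,875 − $63,300 = $286,575.
Rate = $286,575 / 19,105 units = $15 per unit.
Year 1: 808 × $15 = $12,120. Book value $337,755.
Year 2: 1,421 × $15 = $21,315. Book value $316,440.
Year 3: 757 × $15 = $11,355. Book value $305,085.

$305,085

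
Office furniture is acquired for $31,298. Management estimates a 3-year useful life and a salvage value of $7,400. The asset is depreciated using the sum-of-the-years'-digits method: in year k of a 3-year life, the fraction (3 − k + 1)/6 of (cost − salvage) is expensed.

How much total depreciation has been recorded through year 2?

Depreciable base = $31,298 − $7,400 = $23,898.
Sum of the years' digits = 3+2+1 = 6.
Year 1: $23,898 × 3/6 = $11,949. Book value $19,349.
Year 2: $23,898 × 2/6 = $7,966. Book value $11,383.
Accumulated through year 2 = $31,298 − $11,383 = $19,915.

$19,915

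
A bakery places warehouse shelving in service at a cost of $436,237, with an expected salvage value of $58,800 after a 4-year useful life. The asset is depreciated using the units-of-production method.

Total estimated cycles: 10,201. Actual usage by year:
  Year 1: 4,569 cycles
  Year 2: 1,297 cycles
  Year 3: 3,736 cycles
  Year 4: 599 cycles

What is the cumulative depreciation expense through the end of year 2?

$217,042

Depreciable base = $436,237 − $58,800 = $377,437.
Rate = $377,437 / 10,201 cycles = $37 per cycle.
Year 1: 4,569 × $37 = $169,053. Book value $267,184.
Year 2: 1,297 × $37 = $47,989. Book value $219,195.
Accumulated through year 2 = $436,237 − $219,195 = $217,042.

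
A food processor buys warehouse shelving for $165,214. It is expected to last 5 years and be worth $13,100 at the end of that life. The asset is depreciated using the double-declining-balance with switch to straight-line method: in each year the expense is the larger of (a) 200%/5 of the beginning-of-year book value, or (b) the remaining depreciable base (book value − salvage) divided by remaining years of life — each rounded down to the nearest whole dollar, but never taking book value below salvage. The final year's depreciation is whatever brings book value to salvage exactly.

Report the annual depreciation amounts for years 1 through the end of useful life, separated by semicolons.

$66,085; $39,651; $23,791; $14,274; $8,313

Depreciable base = $165,214 − $13,100 = $152,114.
Year 1: DB = ⌊$165,214 × 200%/5⌋ = $66,085; SL = ⌊$152,114/5⌋ = $30,422 → take DB $66,085. Book value $99,129.
Year 2: DB = ⌊$99,129 × 200%/5⌋ = $39,651; SL = ⌊$86,029/4⌋ = $21,507 → take DB $39,651. Book value $59,478.
Year 3: DB = ⌊$59,478 × 200%/5⌋ = $23,791; SL = ⌊$46,378/3⌋ = $15,459 → take DB $23,791. Book value $35,687.
Year 4: DB = ⌊$35,687 × 200%/5⌋ = $14,274; SL = ⌊$22,587/2⌋ = $11,293 → take DB $14,274. Book value $21,413.
Year 5 (final): $21,413 − $13,100 = $8,313. Book value $13,100.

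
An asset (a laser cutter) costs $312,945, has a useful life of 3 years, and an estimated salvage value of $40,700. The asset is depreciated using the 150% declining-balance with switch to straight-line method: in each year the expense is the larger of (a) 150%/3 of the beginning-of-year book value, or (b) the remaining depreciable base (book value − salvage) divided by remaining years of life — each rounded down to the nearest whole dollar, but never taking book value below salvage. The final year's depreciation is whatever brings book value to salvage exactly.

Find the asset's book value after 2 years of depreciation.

$78,237

Depreciable base = $312,945 − $40,700 = $272,245.
Year 1: DB = ⌊$312,945 × 150%/3⌋ = $156,472; SL = ⌊$272,245/3⌋ = $90,748 → take DB $156,472. Book value $156,473.
Year 2: DB = ⌊$156,473 × 150%/3⌋ = $78,236; SL = ⌊$115,773/2⌋ = $57,886 → take DB $78,236. Book value $78,237.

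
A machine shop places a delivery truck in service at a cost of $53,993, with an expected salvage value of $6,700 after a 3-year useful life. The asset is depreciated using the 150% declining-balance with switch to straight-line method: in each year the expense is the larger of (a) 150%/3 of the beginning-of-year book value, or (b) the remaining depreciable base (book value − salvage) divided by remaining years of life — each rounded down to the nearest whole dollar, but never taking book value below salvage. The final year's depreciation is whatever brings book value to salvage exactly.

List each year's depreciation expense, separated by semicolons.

$26,996; $13,498; $6,799

Depreciable base = $53,993 − $6,700 = $47,293.
Year 1: DB = ⌊$53,993 × 150%/3⌋ = $26,996; SL = ⌊$47,293/3⌋ = $15,764 → take DB $26,996. Book value $26,997.
Year 2: DB = ⌊$26,997 × 150%/3⌋ = $13,498; SL = ⌊$20,297/2⌋ = $10,148 → take DB $13,498. Book value $13,499.
Year 3 (final): $13,499 − $6,700 = $6,799. Book value $6,700.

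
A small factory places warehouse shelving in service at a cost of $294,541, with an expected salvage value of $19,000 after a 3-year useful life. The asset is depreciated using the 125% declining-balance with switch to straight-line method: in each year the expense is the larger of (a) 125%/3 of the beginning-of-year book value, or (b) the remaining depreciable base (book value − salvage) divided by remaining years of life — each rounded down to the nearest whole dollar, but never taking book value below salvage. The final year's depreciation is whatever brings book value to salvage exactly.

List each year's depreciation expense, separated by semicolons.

Depreciable base = $294,541 − $19,000 = $275,541.
Year 1: DB = ⌊$294,541 × 125%/3⌋ = $122,725; SL = ⌊$275,541/3⌋ = $91,847 → take DB $122,725. Book value $171,816.
Year 2: DB = ⌊$171,816 × 125%/3⌋ = $71,590; SL = ⌊$152,816/2⌋ = $76,408 → take SL $76,408. Book value $95,408.
Year 3 (final): $95,408 − $19,000 = $76,408. Book value $19,000.

$122,725; $76,408; $76,408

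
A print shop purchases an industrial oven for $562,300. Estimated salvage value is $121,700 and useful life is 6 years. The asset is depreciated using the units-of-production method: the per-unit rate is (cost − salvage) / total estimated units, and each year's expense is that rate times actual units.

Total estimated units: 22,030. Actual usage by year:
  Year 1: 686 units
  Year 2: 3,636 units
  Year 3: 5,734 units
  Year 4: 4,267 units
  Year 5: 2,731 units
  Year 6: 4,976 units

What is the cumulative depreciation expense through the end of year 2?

$86,440

Depreciable base = $562,300 − $121,700 = $440,600.
Rate = $440,600 / 22,030 units = $20 per unit.
Year 1: 686 × $20 = $13,720. Book value $548,580.
Year 2: 3,636 × $20 = $72,720. Book value $475,860.
Accumulated through year 2 = $562,300 − $475,860 = $86,440.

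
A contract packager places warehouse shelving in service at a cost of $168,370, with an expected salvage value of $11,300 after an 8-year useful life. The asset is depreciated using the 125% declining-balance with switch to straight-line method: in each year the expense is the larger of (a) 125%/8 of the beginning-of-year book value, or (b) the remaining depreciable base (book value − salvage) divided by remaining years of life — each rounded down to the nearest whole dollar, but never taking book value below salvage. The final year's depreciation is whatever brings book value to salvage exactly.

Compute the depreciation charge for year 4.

Depreciable base = $168,370 − $11,300 = $157,070.
Year 1: DB = ⌊$168,370 × 125%/8⌋ = $26,307; SL = ⌊$157,070/8⌋ = $19,633 → take DB $26,307. Book value $142,063.
Year 2: DB = ⌊$142,063 × 125%/8⌋ = $22,197; SL = ⌊$130,763/7⌋ = $18,680 → take DB $22,197. Book value $119,866.
Year 3: DB = ⌊$119,866 × 125%/8⌋ = $18,729; SL = ⌊$108,566/6⌋ = $18,094 → take DB $18,729. Book value $101,137.
Year 4: DB = ⌊$101,137 × 125%/8⌋ = $15,802; SL = ⌊$89,837/5⌋ = $17,967 → take SL $17,967. Book value $83,170.

$17,967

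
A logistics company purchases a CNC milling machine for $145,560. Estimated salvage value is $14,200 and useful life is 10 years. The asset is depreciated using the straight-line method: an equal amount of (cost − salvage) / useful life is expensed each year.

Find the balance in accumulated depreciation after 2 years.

Depreciable base = $145,560 − $14,200 = $131,360.
Annual expense = $131,360 / 10 = $13,136.
End of year 1: book value $132,424.
End of year 2: book value $119,288.
Accumulated through year 2 = $145,560 − $119,288 = $26,272.

$26,272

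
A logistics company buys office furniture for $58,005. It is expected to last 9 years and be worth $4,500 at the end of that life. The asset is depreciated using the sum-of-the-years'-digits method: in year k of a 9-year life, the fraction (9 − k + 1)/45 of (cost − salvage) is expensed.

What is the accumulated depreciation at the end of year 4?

Depreciable base = $58,005 − $4,500 = $53,505.
Sum of the years' digits = 9+8+7+6+5+4+3+2+1 = 45.
Year 1: $53,505 × 9/45 = $10,701. Book value $47,304.
Year 2: $53,505 × 8/45 = $9,512. Book value $37,792.
Year 3: $53,505 × 7/45 = $8,323. Book value $29,469.
Year 4: $53,505 × 6/45 = $7,134. Book value $22,335.
Accumulated through year 4 = $58,005 − $22,335 = $35,670.

$35,670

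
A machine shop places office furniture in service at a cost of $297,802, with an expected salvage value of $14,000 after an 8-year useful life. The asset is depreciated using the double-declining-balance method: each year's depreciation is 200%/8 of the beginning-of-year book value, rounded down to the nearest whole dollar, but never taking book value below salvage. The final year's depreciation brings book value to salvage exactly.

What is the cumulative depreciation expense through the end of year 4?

Depreciable base = $297,802 − $14,000 = $283,802.
Year 1: ⌊$297,802 × 200%/8⌋ = $74,450. Book value $223,352.
Year 2: ⌊$223,352 × 200%/8⌋ = $55,838. Book value $167,514.
Year 3: ⌊$167,514 × 200%/8⌋ = $41,878. Book value $125,636.
Year 4: ⌊$125,636 × 200%/8⌋ = $31,409. Book value $94,227.
Accumulated through year 4 = $297,802 − $94,227 = $203,575.

$203,575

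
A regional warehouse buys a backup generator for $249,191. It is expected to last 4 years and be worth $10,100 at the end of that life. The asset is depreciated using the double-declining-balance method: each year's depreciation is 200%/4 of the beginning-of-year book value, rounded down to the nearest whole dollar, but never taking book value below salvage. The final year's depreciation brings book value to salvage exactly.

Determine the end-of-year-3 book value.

Depreciable base = $249,191 − $10,100 = $239,091.
Year 1: ⌊$249,191 × 200%/4⌋ = $124,595. Book value $124,596.
Year 2: ⌊$124,596 × 200%/4⌋ = $62,298. Book value $62,298.
Year 3: ⌊$62,298 × 200%/4⌋ = $31,149. Book value $31,149.

$31,149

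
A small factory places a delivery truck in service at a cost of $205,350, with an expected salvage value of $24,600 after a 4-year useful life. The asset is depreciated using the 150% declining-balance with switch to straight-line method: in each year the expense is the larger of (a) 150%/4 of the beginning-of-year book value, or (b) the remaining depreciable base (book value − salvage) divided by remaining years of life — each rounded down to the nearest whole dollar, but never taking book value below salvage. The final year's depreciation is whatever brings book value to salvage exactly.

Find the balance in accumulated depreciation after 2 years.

$125,135

Depreciable base = $205,350 − $24,600 = $180,750.
Year 1: DB = ⌊$205,350 × 150%/4⌋ = $77,006; SL = ⌊$180,750/4⌋ = $45,187 → take DB $77,006. Book value $128,344.
Year 2: DB = ⌊$128,344 × 150%/4⌋ = $48,129; SL = ⌊$103,744/3⌋ = $34,581 → take DB $48,129. Book value $80,215.
Accumulated through year 2 = $205,350 − $80,215 = $125,135.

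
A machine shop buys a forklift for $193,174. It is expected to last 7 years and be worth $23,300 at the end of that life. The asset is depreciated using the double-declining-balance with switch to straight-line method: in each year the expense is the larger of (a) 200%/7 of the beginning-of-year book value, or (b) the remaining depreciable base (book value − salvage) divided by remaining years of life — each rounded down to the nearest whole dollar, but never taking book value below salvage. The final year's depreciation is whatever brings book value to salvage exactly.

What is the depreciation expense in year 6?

Depreciable base = $193,174 − $23,300 = $169,874.
Year 1: DB = ⌊$193,174 × 200%/7⌋ = $55,192; SL = ⌊$169,874/7⌋ = $24,267 → take DB $55,192. Book value $137,982.
Year 2: DB = ⌊$137,982 × 200%/7⌋ = $39,423; SL = ⌊$114,682/6⌋ = $19,113 → take DB $39,423. Book value $98,559.
Year 3: DB = ⌊$98,559 × 200%/7⌋ = $28,159; SL = ⌊$75,259/5⌋ = $15,051 → take DB $28,159. Book value $70,400.
Year 4: DB = ⌊$70,400 × 200%/7⌋ = $20,114; SL = ⌊$47,100/4⌋ = $11,775 → take DB $20,114. Book value $50,286.
Year 5: DB = ⌊$50,286 × 200%/7⌋ = $14,367; SL = ⌊$26,986/3⌋ = $8,995 → take DB $14,367. Book value $35,919.
Year 6: DB = ⌊$35,919 × 200%/7⌋ = $10,262; SL = ⌊$12,619/2⌋ = $6,309 → take DB $10,262. Book value $25,657.

$10,262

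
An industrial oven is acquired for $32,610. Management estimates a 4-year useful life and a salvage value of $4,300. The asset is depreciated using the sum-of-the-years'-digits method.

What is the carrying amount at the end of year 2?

Depreciable base = $32,610 − $4,300 = $28,310.
Sum of the years' digits = 4+3+2+1 = 10.
Year 1: $28,310 × 4/10 = $11,324. Book value $21,286.
Year 2: $28,310 × 3/10 = $8,493. Book value $12,793.

$12,793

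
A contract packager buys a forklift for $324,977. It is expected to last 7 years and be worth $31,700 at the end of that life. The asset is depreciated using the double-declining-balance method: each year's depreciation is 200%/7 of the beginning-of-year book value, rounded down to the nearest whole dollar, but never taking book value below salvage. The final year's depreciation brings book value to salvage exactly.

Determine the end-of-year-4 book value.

$84,595

Depreciable base = $324,977 − $31,700 = $293,277.
Year 1: ⌊$324,977 × 200%/7⌋ = $92,850. Book value $232,127.
Year 2: ⌊$232,127 × 200%/7⌋ = $66,322. Book value $165,805.
Year 3: ⌊$165,805 × 200%/7⌋ = $47,372. Book value $118,433.
Year 4: ⌊$118,433 × 200%/7⌋ = $33,838. Book value $84,595.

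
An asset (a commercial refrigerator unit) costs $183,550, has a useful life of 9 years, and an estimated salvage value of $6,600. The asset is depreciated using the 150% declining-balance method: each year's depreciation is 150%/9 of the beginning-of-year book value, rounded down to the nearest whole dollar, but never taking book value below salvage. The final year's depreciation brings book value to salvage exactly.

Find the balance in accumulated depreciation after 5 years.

$109,784

Depreciable base = $183,550 − $6,600 = $176,950.
Year 1: ⌊$183,550 × 150%/9⌋ = $30,591. Book value $152,959.
Year 2: ⌊$152,959 × 150%/9⌋ = $25,493. Book value $127,466.
Year 3: ⌊$127,466 × 150%/9⌋ = $21,244. Book value $106,222.
Year 4: ⌊$106,222 × 150%/9⌋ = $17,703. Book value $88,519.
Year 5: ⌊$88,519 × 150%/9⌋ = $14,753. Book value $73,766.
Accumulated through year 5 = $183,550 − $73,766 = $109,784.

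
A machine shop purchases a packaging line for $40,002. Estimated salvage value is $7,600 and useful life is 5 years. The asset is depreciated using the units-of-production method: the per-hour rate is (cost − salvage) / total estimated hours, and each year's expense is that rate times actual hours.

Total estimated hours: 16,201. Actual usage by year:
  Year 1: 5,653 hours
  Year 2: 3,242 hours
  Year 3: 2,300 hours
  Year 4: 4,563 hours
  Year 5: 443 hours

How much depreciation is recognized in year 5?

$886

Depreciable base = $40,002 − $7,600 = $32,402.
Rate = $32,402 / 16,201 hours = $2 per hour.
Year 1: 5,653 × $2 = $11,306. Book value $28,696.
Year 2: 3,242 × $2 = $6,484. Book value $22,212.
Year 3: 2,300 × $2 = $4,600. Book value $17,612.
Year 4: 4,563 × $2 = $9,126. Book value $8,486.
Year 5: 443 × $2 = $886. Book value $7,600.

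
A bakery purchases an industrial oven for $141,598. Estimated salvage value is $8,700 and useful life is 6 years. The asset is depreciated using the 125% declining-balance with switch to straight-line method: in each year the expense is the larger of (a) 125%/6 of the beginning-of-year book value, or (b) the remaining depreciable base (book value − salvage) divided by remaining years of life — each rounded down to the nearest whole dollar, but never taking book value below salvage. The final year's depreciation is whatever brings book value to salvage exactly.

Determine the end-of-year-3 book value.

Depreciable base = $141,598 − $8,700 = $132,898.
Year 1: DB = ⌊$141,598 × 125%/6⌋ = $29,499; SL = ⌊$132,898/6⌋ = $22,149 → take DB $29,499. Book value $112,099.
Year 2: DB = ⌊$112,099 × 125%/6⌋ = $23,353; SL = ⌊$103,399/5⌋ = $20,679 → take DB $23,353. Book value $88,746.
Year 3: DB = ⌊$88,746 × 125%/6⌋ = $18,488; SL = ⌊$80,046/4⌋ = $20,011 → take SL $20,011. Book value $68,735.

$68,735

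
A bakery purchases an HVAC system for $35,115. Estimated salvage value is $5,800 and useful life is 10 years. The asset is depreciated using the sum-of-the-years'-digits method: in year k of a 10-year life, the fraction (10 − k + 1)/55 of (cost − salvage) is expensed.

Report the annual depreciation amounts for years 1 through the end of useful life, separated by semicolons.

Depreciable base = $35,115 − $5,800 = $29,315.
Sum of the years' digits = 10+9+8+7+6+5+4+3+2+1 = 55.
Year 1: $29,315 × 10/55 = $5,330. Book value $29,785.
Year 2: $29,315 × 9/55 = $4,797. Book value $24,988.
Year 3: $29,315 × 8/55 = $4,264. Book value $20,724.
Year 4: $29,315 × 7/55 = $3,731. Book value $16,993.
Year 5: $29,315 × 6/55 = $3,198. Book value $13,795.
Year 6: $29,315 × 5/55 = $2,665. Book value $11,130.
Year 7: $29,315 × 4/55 = $2,132. Book value $8,998.
Year 8: $29,315 × 3/55 = $1,599. Book value $7,399.
Year 9: $29,315 × 2/55 = $1,066. Book value $6,333.
Year 10: $29,315 × 1/55 = $533. Book value $5,800.

$5,330; $4,797; $4,264; $3,731; $3,198; $2,665; $2,132; $1,599; $1,066; $533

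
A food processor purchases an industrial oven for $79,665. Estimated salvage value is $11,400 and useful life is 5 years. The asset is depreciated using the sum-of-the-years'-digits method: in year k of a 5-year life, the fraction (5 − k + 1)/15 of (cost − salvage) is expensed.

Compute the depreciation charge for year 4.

$9,102

Depreciable base = $79,665 − $11,400 = $68,265.
Sum of the years' digits = 5+4+3+2+1 = 15.
Year 1: $68,265 × 5/15 = $22,755. Book value $56,910.
Year 2: $68,265 × 4/15 = $18,204. Book value $38,706.
Year 3: $68,265 × 3/15 = $13,653. Book value $25,053.
Year 4: $68,265 × 2/15 = $9,102. Book value $15,951.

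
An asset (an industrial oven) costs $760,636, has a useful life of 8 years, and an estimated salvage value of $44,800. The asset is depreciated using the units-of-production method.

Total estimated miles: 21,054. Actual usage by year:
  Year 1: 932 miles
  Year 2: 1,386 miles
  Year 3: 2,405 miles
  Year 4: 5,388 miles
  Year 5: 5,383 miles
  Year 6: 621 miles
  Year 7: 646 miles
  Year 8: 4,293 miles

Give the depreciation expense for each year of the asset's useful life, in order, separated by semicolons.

$31,688; $47,124; $81,770; $183,192; $183,022; $21,114; $21,964; $145,962

Depreciable base = $760,636 − $44,800 = $715,836.
Rate = $715,836 / 21,054 miles = $34 per mile.
Year 1: 932 × $34 = $31,688. Book value $728,948.
Year 2: 1,386 × $34 = $47,124. Book value $681,824.
Year 3: 2,405 × $34 = $81,770. Book value $600,054.
Year 4: 5,388 × $34 = $183,192. Book value $416,862.
Year 5: 5,383 × $34 = $183,022. Book value $233,840.
Year 6: 621 × $34 = $21,114. Book value $212,726.
Year 7: 646 × $34 = $21,964. Book value $190,762.
Year 8: 4,293 × $34 = $145,962. Book value $44,800.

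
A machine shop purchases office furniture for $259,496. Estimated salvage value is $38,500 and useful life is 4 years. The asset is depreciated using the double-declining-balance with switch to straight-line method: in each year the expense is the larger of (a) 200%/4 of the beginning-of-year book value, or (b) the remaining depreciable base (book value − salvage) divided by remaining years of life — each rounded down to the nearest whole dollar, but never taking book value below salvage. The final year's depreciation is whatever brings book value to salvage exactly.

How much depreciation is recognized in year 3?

$26,374

Depreciable base = $259,496 − $38,500 = $220,996.
Year 1: DB = ⌊$259,496 × 200%/4⌋ = $129,748; SL = ⌊$220,996/4⌋ = $55,249 → take DB $129,748. Book value $129,748.
Year 2: DB = ⌊$129,748 × 200%/4⌋ = $64,874; SL = ⌊$91,248/3⌋ = $30,416 → take DB $64,874. Book value $64,874.
Year 3: DB = ⌊$64,874 × 200%/4⌋ = $32,437; SL = ⌊$26,374/2⌋ = $13,187 → take DB $32,437, capped at $26,374. Book value $38,500.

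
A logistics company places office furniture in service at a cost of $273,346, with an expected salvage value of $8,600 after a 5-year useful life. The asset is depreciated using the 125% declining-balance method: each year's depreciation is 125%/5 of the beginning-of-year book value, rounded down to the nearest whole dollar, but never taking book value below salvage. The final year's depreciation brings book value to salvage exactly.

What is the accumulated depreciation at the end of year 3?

$158,027

Depreciable base = $273,346 − $8,600 = $264,746.
Year 1: ⌊$273,346 × 125%/5⌋ = $68,336. Book value $205,010.
Year 2: ⌊$205,010 × 125%/5⌋ = $51,252. Book value $153,758.
Year 3: ⌊$153,758 × 125%/5⌋ = $38,439. Book value $115,319.
Accumulated through year 3 = $273,346 − $115,319 = $158,027.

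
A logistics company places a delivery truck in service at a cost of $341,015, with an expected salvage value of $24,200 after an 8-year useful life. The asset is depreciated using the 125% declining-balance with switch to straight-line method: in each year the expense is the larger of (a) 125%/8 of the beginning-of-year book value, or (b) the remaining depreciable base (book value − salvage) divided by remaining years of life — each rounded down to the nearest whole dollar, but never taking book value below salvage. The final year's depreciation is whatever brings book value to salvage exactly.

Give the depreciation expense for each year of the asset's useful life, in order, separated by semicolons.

$53,283; $44,958; $37,933; $36,128; $36,128; $36,128; $36,128; $36,129

Depreciable base = $341,015 − $24,200 = $316,815.
Year 1: DB = ⌊$341,015 × 125%/8⌋ = $53,283; SL = ⌊$316,815/8⌋ = $39,601 → take DB $53,283. Book value $287,732.
Year 2: DB = ⌊$287,732 × 125%/8⌋ = $44,958; SL = ⌊$263,532/7⌋ = $37,647 → take DB $44,958. Book value $242,774.
Year 3: DB = ⌊$242,774 × 125%/8⌋ = $37,933; SL = ⌊$218,574/6⌋ = $36,429 → take DB $37,933. Book value $204,841.
Year 4: DB = ⌊$204,841 × 125%/8⌋ = $32,006; SL = ⌊$180,641/5⌋ = $36,128 → take SL $36,128. Book value $168,713.
Year 5: DB = ⌊$168,713 × 125%/8⌋ = $26,361; SL = ⌊$144,513/4⌋ = $36,128 → take SL $36,128. Book value $132,585.
Year 6: DB = ⌊$132,585 × 125%/8⌋ = $20,716; SL = ⌊$108,385/3⌋ = $36,128 → take SL $36,128. Book value $96,457.
Year 7: DB = ⌊$96,457 × 125%/8⌋ = $15,071; SL = ⌊$72,257/2⌋ = $36,128 → take SL $36,128. Book value $60,329.
Year 8 (final): $60,329 − $24,200 = $36,129. Book value $24,200.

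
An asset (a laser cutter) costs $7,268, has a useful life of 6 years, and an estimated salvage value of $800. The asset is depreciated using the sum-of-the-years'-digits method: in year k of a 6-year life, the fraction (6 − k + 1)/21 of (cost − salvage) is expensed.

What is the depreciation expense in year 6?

$308

Depreciable base = $7,268 − $800 = $6,468.
Sum of the years' digits = 6+5+4+3+2+1 = 21.
Year 1: $6,468 × 6/21 = $1,848. Book value $5,420.
Year 2: $6,468 × 5/21 = $1,540. Book value $3,880.
Year 3: $6,468 × 4/21 = $1,232. Book value $2,648.
Year 4: $6,468 × 3/21 = $924. Book value $1,724.
Year 5: $6,468 × 2/21 = $616. Book value $1,108.
Year 6: $6,468 × 1/21 = $308. Book value $800.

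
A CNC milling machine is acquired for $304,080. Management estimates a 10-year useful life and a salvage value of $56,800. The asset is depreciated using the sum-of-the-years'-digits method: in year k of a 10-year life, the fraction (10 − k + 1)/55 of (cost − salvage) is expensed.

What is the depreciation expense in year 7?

Depreciable base = $304,080 − $56,800 = $247,280.
Sum of the years' digits = 10+9+8+7+6+5+4+3+2+1 = 55.
Year 1: $247,280 × 10/55 = $44,960. Book value $259,120.
Year 2: $247,280 × 9/55 = $40,464. Book value $218,656.
Year 3: $247,280 × 8/55 = $35,968. Book value $182,688.
Year 4: $247,280 × 7/55 = $31,472. Book value $151,216.
Year 5: $247,280 × 6/55 = $26,976. Book value $124,240.
Year 6: $247,280 × 5/55 = $22,480. Book value $101,760.
Year 7: $247,280 × 4/55 = $17,984. Book value $83,776.

$17,984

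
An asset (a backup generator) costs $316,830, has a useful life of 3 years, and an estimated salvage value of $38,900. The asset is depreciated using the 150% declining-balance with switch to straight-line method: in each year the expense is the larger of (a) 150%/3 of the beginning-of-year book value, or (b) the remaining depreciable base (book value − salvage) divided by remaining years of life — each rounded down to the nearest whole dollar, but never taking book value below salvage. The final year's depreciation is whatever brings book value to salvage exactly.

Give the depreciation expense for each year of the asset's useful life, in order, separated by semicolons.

$158,415; $79,207; $40,308

Depreciable base = $316,830 − $38,900 = $277,930.
Year 1: DB = ⌊$316,830 × 150%/3⌋ = $158,415; SL = ⌊$277,930/3⌋ = $92,643 → take DB $158,415. Book value $158,415.
Year 2: DB = ⌊$158,415 × 150%/3⌋ = $79,207; SL = ⌊$119,515/2⌋ = $59,757 → take DB $79,207. Book value $79,208.
Year 3 (final): $79,208 − $38,900 = $40,308. Book value $38,900.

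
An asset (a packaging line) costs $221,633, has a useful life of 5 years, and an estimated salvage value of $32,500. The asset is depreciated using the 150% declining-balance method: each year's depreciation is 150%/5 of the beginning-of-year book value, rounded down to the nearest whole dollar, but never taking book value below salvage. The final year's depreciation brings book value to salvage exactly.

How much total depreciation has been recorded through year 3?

Depreciable base = $221,633 − $32,500 = $189,133.
Year 1: ⌊$221,633 × 150%/5⌋ = $66,489. Book value $155,144.
Year 2: ⌊$155,144 × 150%/5⌋ = $46,543. Book value $108,601.
Year 3: ⌊$108,601 × 150%/5⌋ = $32,580. Book value $76,021.
Accumulated through year 3 = $221,633 − $76,021 = $145,612.

$145,612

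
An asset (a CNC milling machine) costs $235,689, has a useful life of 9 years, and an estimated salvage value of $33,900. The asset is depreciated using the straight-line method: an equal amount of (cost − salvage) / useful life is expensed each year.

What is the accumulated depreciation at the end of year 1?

$22,421

Depreciable base = $235,689 − $33,900 = $201,789.
Annual expense = $201,789 / 9 = $22,421.
End of year 1: book value $213,268.
Accumulated through year 1 = $235,689 − $213,268 = $22,421.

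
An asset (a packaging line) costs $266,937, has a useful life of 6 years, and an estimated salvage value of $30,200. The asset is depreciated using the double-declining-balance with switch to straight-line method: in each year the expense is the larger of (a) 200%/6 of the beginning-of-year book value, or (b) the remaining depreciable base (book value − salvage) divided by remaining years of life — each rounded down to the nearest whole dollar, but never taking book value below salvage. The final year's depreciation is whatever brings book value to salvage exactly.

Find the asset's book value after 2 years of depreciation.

Depreciable base = $266,937 − $30,200 = $236,737.
Year 1: DB = ⌊$266,937 × 200%/6⌋ = $88,979; SL = ⌊$236,737/6⌋ = $39,456 → take DB $88,979. Book value $177,958.
Year 2: DB = ⌊$177,958 × 200%/6⌋ = $59,319; SL = ⌊$147,758/5⌋ = $29,551 → take DB $59,319. Book value $118,639.

$118,639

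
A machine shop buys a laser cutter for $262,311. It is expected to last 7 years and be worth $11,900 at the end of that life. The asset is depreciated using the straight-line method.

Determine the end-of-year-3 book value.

$154,992

Depreciable base = $262,311 − $11,900 = $250,411.
Annual expense = $250,411 / 7 = $35,773.
End of year 1: book value $226,538.
End of year 2: book value $190,765.
End of year 3: book value $154,992.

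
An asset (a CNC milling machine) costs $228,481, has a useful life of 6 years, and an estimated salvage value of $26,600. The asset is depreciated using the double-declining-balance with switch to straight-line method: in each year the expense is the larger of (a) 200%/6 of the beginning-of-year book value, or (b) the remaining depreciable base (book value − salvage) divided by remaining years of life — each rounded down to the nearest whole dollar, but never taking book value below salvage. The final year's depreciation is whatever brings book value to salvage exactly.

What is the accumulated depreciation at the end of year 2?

Depreciable base = $228,481 − $26,600 = $201,881.
Year 1: DB = ⌊$228,481 × 200%/6⌋ = $76,160; SL = ⌊$201,881/6⌋ = $33,646 → take DB $76,160. Book value $152,321.
Year 2: DB = ⌊$152,321 × 200%/6⌋ = $50,773; SL = ⌊$125,721/5⌋ = $25,144 → take DB $50,773. Book value $101,548.
Accumulated through year 2 = $228,481 − $101,548 = $126,933.

$126,933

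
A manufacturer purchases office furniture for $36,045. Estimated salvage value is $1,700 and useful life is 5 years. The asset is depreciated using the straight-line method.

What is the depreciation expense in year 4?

$6,869

Depreciable base = $36,045 − $1,700 = $34,345.
Annual expense = $34,345 / 5 = $6,869.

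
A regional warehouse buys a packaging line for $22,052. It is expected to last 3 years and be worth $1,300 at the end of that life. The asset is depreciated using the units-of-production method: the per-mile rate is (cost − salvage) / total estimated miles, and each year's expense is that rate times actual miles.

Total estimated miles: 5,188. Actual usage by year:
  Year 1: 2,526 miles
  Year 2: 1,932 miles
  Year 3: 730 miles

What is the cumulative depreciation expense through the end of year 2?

$17,832

Depreciable base = $22,052 − $1,300 = $20,752.
Rate = $20,752 / 5,188 miles = $4 per mile.
Year 1: 2,526 × $4 = $10,104. Book value $11,948.
Year 2: 1,932 × $4 = $7,728. Book value $4,220.
Accumulated through year 2 = $22,052 − $4,220 = $17,832.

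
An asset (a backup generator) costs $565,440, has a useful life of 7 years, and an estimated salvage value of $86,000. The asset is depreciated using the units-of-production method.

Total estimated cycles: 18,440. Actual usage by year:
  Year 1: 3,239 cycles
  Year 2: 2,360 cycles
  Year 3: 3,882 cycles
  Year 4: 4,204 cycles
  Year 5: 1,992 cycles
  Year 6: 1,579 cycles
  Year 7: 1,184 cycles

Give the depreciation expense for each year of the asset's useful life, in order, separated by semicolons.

$84,214; $61,360; $100,932; $109,304; $51,792; $41,054; $30,784

Depreciable base = $565,440 − $86,000 = $479,440.
Rate = $479,440 / 18,440 cycles = $26 per cycle.
Year 1: 3,239 × $26 = $84,214. Book value $481,226.
Year 2: 2,360 × $26 = $61,360. Book value $419,866.
Year 3: 3,882 × $26 = $100,932. Book value $318,934.
Year 4: 4,204 × $26 = $109,304. Book value $209,630.
Year 5: 1,992 × $26 = $51,792. Book value $157,838.
Year 6: 1,579 × $26 = $41,054. Book value $116,784.
Year 7: 1,184 × $26 = $30,784. Book value $86,000.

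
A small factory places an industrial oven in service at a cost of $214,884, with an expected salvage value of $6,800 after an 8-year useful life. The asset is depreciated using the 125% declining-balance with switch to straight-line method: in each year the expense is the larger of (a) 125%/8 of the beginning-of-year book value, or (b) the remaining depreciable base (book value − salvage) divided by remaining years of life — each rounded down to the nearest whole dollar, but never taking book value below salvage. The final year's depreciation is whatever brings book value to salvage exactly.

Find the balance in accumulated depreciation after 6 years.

Depreciable base = $214,884 − $6,800 = $208,084.
Year 1: DB = ⌊$214,884 × 125%/8⌋ = $33,575; SL = ⌊$208,084/8⌋ = $26,010 → take DB $33,575. Book value $181,309.
Year 2: DB = ⌊$181,309 × 125%/8⌋ = $28,329; SL = ⌊$174,509/7⌋ = $24,929 → take DB $28,329. Book value $152,980.
Year 3: DB = ⌊$152,980 × 125%/8⌋ = $23,903; SL = ⌊$146,180/6⌋ = $24,363 → take SL $24,363. Book value $128,617.
Year 4: DB = ⌊$128,617 × 125%/8⌋ = $20,096; SL = ⌊$121,817/5⌋ = $24,363 → take SL $24,363. Book value $104,254.
Year 5: DB = ⌊$104,254 × 125%/8⌋ = $16,289; SL = ⌊$97,454/4⌋ = $24,363 → take SL $24,363. Book value $79,891.
Year 6: DB = ⌊$79,891 × 125%/8⌋ = $12,482; SL = ⌊$73,091/3⌋ = $24,363 → take SL $24,363. Book value $55,528.
Accumulated through year 6 = $214,884 − $55,528 = $159,356.

$159,356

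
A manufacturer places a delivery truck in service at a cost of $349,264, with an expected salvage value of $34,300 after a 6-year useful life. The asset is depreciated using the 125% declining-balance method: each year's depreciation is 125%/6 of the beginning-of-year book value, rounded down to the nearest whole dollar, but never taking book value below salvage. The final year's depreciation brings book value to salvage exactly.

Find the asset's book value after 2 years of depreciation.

$218,897

Depreciable base = $349,264 − $34,300 = $314,964.
Year 1: ⌊$349,264 × 125%/6⌋ = $72,763. Book value $276,501.
Year 2: ⌊$276,501 × 125%/6⌋ = $57,604. Book value $218,897.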